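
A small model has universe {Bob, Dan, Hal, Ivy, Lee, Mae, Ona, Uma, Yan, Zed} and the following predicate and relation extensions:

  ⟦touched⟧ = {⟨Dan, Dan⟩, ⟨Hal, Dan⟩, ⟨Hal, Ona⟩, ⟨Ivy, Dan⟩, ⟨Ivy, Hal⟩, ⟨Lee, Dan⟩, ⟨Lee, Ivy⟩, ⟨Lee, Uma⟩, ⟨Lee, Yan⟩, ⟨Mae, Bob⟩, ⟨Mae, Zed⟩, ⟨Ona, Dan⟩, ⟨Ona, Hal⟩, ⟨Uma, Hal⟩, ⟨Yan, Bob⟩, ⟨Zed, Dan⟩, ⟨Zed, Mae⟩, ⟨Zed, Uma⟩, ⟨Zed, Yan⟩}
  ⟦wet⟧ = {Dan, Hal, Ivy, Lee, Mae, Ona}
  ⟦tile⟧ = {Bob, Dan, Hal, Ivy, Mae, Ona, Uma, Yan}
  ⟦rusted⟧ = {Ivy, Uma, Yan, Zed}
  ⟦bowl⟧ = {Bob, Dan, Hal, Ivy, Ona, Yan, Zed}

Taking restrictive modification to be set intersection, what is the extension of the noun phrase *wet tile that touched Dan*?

⟦that touched Dan⟧ = {x : ⟨x, Dan⟩ ∈ ⟦touched⟧} = {Dan, Hal, Ivy, Lee, Ona, Zed}
⟦tile⟧ = {Bob, Dan, Hal, Ivy, Mae, Ona, Uma, Yan}
… ∩ ⟦that touched Dan⟧ = {Bob, Dan, Hal, Ivy, Mae, Ona, Uma, Yan} ∩ {Dan, Hal, Ivy, Lee, Ona, Zed} = {Dan, Hal, Ivy, Ona}
… ∩ ⟦wet⟧ = {Dan, Hal, Ivy, Ona} ∩ {Dan, Hal, Ivy, Lee, Mae, Ona} = {Dan, Hal, Ivy, Ona}
So ⟦wet tile that touched Dan⟧ = {Dan, Hal, Ivy, Ona}.

{Dan, Hal, Ivy, Ona}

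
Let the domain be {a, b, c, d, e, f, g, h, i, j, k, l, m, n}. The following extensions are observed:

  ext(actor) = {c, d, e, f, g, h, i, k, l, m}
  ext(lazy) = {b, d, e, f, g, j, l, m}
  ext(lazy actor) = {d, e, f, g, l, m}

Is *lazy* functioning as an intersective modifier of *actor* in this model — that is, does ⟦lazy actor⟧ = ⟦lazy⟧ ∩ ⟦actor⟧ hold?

yes

⟦lazy⟧ ∩ ⟦actor⟧ = {b, d, e, f, g, j, l, m} ∩ {c, d, e, f, g, h, i, k, l, m} = {d, e, f, g, l, m}
Observed ⟦lazy actor⟧ = {d, e, f, g, l, m}.
These coincide, so the modifier is intersective here.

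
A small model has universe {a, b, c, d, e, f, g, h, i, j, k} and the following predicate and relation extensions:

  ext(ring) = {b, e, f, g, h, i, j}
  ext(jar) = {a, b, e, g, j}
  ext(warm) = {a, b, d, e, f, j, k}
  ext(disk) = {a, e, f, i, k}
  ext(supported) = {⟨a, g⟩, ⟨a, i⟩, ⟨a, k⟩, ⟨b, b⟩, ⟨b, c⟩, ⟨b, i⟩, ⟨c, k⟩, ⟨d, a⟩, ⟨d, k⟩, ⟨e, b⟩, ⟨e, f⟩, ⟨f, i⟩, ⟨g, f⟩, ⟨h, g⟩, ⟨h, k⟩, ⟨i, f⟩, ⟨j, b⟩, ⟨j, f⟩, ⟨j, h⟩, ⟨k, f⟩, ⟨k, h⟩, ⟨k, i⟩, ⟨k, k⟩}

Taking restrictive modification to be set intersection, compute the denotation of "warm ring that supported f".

{e, j}

⟦that supported f⟧ = {x : ⟨x, f⟩ ∈ ⟦supported⟧} = {e, g, i, j, k}
⟦ring⟧ = {b, e, f, g, h, i, j}
… ∩ ⟦that supported f⟧ = {b, e, f, g, h, i, j} ∩ {e, g, i, j, k} = {e, g, i, j}
… ∩ ⟦warm⟧ = {e, g, i, j} ∩ {a, b, d, e, f, j, k} = {e, j}
So ⟦warm ring that supported f⟧ = {e, j}.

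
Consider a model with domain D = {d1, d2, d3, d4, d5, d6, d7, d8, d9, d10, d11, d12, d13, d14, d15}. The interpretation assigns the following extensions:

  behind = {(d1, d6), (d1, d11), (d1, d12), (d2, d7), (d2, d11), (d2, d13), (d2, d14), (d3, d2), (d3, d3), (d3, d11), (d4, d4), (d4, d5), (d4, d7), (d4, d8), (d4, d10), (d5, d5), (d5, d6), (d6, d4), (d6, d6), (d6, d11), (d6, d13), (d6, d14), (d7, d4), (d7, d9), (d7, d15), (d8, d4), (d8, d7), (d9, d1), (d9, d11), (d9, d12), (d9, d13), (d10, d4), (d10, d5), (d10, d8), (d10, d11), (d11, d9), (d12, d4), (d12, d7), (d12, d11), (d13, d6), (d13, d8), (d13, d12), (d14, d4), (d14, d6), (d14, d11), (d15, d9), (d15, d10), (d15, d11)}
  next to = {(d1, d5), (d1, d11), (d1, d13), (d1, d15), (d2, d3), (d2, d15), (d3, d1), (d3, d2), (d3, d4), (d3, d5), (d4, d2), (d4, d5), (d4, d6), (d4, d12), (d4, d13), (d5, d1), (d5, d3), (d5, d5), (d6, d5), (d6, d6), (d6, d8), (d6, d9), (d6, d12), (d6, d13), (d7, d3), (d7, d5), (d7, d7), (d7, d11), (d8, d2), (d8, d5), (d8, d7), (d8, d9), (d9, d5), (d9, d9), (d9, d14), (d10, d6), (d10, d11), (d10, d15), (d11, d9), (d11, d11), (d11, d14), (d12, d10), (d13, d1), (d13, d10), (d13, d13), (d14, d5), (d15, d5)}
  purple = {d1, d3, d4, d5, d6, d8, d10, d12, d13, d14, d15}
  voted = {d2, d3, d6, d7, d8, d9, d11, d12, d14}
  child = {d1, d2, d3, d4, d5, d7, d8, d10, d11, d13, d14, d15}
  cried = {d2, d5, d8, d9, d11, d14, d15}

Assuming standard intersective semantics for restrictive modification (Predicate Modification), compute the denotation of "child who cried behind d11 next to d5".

⟦who cried⟧ = ⟦cried⟧ = {d2, d5, d8, d9, d11, d14, d15}
⟦behind d11⟧ = {x : ⟨x, d11⟩ ∈ ⟦behind⟧} = {d1, d2, d3, d6, d9, d10, d12, d14, d15}
⟦next to d5⟧ = {x : ⟨x, d5⟩ ∈ ⟦next to⟧} = {d1, d3, d4, d5, d6, d7, d8, d9, d14, d15}
⟦child⟧ = {d1, d2, d3, d4, d5, d7, d8, d10, d11, d13, d14, d15}
… ∩ ⟦who cried⟧ = {d1, d2, d3, d4, d5, d7, d8, d10, d11, d13, d14, d15} ∩ {d2, d5, d8, d9, d11, d14, d15} = {d2, d5, d8, d11, d14, d15}
… ∩ ⟦behind d11⟧ = {d2, d5, d8, d11, d14, d15} ∩ {d1, d2, d3, d6, d9, d10, d12, d14, d15} = {d2, d14, d15}
… ∩ ⟦next to d5⟧ = {d2, d14, d15} ∩ {d1, d3, d4, d5, d6, d7, d8, d9, d14, d15} = {d14, d15}
So ⟦child who cried behind d11 next to d5⟧ = {d14, d15}.

{d14, d15}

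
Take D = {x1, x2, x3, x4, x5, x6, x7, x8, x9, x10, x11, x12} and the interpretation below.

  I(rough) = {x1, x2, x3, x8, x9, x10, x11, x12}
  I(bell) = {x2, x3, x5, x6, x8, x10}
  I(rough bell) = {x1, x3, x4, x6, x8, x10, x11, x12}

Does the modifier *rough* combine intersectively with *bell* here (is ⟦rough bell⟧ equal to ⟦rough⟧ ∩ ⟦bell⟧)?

⟦rough⟧ ∩ ⟦bell⟧ = {x1, x2, x3, x8, x9, x10, x11, x12} ∩ {x2, x3, x5, x6, x8, x10} = {x2, x3, x8, x10}
Observed ⟦rough bell⟧ = {x1, x3, x4, x6, x8, x10, x11, x12}.
These differ, so the modifier is not intersective in this model.

no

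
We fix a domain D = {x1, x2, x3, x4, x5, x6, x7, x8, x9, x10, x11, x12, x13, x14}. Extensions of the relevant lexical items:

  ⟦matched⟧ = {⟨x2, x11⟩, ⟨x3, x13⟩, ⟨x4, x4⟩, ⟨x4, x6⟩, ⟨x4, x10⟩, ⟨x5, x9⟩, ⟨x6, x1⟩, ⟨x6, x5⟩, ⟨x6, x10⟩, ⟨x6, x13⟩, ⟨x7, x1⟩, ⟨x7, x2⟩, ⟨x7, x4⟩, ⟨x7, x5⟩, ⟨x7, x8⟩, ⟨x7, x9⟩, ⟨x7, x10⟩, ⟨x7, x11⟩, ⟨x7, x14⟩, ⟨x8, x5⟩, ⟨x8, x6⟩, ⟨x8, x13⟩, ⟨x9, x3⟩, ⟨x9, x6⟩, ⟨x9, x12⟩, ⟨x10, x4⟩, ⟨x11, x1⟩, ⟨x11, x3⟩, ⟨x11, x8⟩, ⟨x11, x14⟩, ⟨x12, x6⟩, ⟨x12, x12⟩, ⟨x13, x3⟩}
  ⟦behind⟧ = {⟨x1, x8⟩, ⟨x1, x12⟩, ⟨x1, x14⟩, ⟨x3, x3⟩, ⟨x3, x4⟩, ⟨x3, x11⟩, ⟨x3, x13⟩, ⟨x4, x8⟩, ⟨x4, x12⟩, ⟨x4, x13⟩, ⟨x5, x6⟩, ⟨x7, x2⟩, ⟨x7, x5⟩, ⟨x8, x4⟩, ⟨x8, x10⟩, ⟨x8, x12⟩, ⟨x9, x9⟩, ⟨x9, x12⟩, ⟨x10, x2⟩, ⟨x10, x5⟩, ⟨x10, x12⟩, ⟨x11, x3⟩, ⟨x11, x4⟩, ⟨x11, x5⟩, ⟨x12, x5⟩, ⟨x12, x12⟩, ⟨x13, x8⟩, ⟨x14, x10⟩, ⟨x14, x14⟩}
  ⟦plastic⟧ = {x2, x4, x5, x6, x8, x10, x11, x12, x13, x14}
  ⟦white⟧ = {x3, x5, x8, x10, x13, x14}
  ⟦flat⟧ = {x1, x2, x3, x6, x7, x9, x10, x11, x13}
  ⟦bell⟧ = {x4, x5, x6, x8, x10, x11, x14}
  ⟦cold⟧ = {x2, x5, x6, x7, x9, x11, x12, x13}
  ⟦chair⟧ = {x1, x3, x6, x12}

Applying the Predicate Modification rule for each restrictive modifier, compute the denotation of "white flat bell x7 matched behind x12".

{x10}

⟦x7 matched⟧ = {x : ⟨x7, x⟩ ∈ ⟦matched⟧} = {x1, x2, x4, x5, x8, x9, x10, x11, x14}
⟦behind x12⟧ = {x : ⟨x, x12⟩ ∈ ⟦behind⟧} = {x1, x4, x8, x9, x10, x12}
⟦bell⟧ = {x4, x5, x6, x8, x10, x11, x14}
… ∩ ⟦x7 matched⟧ = {x4, x5, x6, x8, x10, x11, x14} ∩ {x1, x2, x4, x5, x8, x9, x10, x11, x14} = {x4, x5, x8, x10, x11, x14}
… ∩ ⟦behind x12⟧ = {x4, x5, x8, x10, x11, x14} ∩ {x1, x4, x8, x9, x10, x12} = {x4, x8, x10}
… ∩ ⟦white⟧ = {x4, x8, x10} ∩ {x3, x5, x8, x10, x13, x14} = {x8, x10}
… ∩ ⟦flat⟧ = {x8, x10} ∩ {x1, x2, x3, x6, x7, x9, x10, x11, x13} = {x10}
So ⟦white flat bell x7 matched behind x12⟧ = {x10}.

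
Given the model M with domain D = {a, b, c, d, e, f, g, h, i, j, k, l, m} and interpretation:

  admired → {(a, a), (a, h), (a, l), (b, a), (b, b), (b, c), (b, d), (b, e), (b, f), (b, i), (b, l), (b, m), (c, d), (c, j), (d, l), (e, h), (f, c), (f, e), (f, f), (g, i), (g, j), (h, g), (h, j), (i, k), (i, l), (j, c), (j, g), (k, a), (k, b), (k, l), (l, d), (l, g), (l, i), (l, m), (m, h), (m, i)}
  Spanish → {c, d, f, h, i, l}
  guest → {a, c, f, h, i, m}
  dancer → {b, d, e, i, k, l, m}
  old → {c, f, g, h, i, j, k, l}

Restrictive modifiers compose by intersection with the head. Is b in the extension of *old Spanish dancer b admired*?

⟦b admired⟧ = {x : ⟨b, x⟩ ∈ ⟦admired⟧} = {a, b, c, d, e, f, i, l, m}
⟦dancer⟧ = {b, d, e, i, k, l, m}
… ∩ ⟦b admired⟧ = {b, d, e, i, k, l, m} ∩ {a, b, c, d, e, f, i, l, m} = {b, d, e, i, l, m}
… ∩ ⟦old⟧ = {b, d, e, i, l, m} ∩ {c, f, g, h, i, j, k, l} = {i, l}
… ∩ ⟦Spanish⟧ = {i, l} ∩ {c, d, f, h, i, l} = {i, l}
⟦old Spanish dancer b admired⟧ = {i, l}; b ∉ this set.

no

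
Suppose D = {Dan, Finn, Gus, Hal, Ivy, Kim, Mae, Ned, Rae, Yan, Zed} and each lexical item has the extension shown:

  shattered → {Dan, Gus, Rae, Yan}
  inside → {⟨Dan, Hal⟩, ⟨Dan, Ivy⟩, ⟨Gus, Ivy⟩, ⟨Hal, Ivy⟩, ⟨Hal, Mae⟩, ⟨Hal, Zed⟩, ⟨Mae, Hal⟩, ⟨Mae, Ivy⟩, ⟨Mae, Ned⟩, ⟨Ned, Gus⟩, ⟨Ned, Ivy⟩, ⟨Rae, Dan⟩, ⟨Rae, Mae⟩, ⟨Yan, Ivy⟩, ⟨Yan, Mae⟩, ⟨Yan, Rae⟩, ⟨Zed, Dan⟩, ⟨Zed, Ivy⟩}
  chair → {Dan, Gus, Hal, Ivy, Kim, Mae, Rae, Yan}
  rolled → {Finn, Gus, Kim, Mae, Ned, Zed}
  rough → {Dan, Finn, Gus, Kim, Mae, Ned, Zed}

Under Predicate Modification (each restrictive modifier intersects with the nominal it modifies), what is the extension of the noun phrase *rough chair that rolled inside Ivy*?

⟦that rolled⟧ = ⟦rolled⟧ = {Finn, Gus, Kim, Mae, Ned, Zed}
⟦inside Ivy⟧ = {x : ⟨x, Ivy⟩ ∈ ⟦inside⟧} = {Dan, Gus, Hal, Mae, Ned, Yan, Zed}
⟦chair⟧ = {Dan, Gus, Hal, Ivy, Kim, Mae, Rae, Yan}
… ∩ ⟦that rolled⟧ = {Dan, Gus, Hal, Ivy, Kim, Mae, Rae, Yan} ∩ {Finn, Gus, Kim, Mae, Ned, Zed} = {Gus, Kim, Mae}
… ∩ ⟦inside Ivy⟧ = {Gus, Kim, Mae} ∩ {Dan, Gus, Hal, Mae, Ned, Yan, Zed} = {Gus, Mae}
… ∩ ⟦rough⟧ = {Gus, Mae} ∩ {Dan, Finn, Gus, Kim, Mae, Ned, Zed} = {Gus, Mae}
So ⟦rough chair that rolled inside Ivy⟧ = {Gus, Mae}.

{Gus, Mae}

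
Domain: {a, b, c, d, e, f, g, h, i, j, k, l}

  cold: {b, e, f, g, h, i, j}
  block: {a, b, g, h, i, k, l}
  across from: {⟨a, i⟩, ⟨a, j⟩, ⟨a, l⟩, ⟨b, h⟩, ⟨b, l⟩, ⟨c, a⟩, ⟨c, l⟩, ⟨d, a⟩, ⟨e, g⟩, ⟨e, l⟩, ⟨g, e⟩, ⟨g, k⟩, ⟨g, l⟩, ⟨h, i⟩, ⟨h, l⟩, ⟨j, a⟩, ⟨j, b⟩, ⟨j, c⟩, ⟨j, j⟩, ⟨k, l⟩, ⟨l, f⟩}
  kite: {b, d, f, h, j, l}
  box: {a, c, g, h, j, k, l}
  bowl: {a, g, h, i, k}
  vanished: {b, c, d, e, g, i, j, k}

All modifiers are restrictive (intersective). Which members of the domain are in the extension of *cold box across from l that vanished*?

⟦across from l⟧ = {x : ⟨x, l⟩ ∈ ⟦across from⟧} = {a, b, c, e, g, h, k}
⟦that vanished⟧ = ⟦vanished⟧ = {b, c, d, e, g, i, j, k}
⟦box⟧ = {a, c, g, h, j, k, l}
… ∩ ⟦across from l⟧ = {a, c, g, h, j, k, l} ∩ {a, b, c, e, g, h, k} = {a, c, g, h, k}
… ∩ ⟦that vanished⟧ = {a, c, g, h, k} ∩ {b, c, d, e, g, i, j, k} = {c, g, k}
… ∩ ⟦cold⟧ = {c, g, k} ∩ {b, e, f, g, h, i, j} = {g}
So ⟦cold box across from l that vanished⟧ = {g}.

{g}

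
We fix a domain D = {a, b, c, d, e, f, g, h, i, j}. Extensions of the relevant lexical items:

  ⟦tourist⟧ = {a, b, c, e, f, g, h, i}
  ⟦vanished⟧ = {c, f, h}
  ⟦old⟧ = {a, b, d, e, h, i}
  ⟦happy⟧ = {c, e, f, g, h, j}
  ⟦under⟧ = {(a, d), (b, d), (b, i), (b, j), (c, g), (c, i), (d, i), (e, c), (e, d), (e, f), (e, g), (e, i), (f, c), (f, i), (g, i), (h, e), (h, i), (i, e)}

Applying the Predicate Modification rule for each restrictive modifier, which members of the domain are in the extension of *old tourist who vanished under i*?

⟦who vanished⟧ = ⟦vanished⟧ = {c, f, h}
⟦under i⟧ = {x : ⟨x, i⟩ ∈ ⟦under⟧} = {b, c, d, e, f, g, h}
⟦tourist⟧ = {a, b, c, e, f, g, h, i}
… ∩ ⟦who vanished⟧ = {a, b, c, e, f, g, h, i} ∩ {c, f, h} = {c, f, h}
… ∩ ⟦under i⟧ = {c, f, h} ∩ {b, c, d, e, f, g, h} = {c, f, h}
… ∩ ⟦old⟧ = {c, f, h} ∩ {a, b, d, e, h, i} = {h}
So ⟦old tourist who vanished under i⟧ = {h}.

{h}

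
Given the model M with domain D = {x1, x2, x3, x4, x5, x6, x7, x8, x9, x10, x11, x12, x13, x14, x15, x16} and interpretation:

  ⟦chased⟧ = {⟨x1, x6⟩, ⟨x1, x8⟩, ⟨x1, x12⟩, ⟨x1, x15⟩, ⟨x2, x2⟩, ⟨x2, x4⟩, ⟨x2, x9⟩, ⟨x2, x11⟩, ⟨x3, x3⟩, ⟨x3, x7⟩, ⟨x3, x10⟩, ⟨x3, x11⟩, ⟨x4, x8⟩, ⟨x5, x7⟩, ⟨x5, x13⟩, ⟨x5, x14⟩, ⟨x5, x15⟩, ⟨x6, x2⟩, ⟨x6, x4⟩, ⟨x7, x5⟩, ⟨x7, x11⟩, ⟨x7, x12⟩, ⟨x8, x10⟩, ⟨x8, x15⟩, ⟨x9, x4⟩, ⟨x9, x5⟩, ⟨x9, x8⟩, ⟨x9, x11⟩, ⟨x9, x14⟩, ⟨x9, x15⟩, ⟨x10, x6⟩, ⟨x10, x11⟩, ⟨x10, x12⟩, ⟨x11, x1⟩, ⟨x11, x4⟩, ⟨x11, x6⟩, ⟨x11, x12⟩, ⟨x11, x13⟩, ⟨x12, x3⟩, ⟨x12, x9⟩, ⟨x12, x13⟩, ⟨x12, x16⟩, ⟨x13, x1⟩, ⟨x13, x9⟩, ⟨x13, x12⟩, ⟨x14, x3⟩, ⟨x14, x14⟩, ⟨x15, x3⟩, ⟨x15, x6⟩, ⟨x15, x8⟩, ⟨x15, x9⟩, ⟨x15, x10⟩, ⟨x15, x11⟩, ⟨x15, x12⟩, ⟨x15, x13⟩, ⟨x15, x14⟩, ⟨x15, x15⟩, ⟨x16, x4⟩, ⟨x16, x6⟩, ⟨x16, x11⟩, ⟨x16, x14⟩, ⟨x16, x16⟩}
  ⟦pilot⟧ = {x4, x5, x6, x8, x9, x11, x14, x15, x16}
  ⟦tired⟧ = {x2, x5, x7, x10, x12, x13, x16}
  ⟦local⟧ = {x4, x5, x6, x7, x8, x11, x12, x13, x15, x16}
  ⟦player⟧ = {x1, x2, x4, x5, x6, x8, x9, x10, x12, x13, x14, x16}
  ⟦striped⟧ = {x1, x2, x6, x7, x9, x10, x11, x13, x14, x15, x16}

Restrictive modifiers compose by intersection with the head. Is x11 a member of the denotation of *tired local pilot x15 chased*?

⟦x15 chased⟧ = {x : ⟨x15, x⟩ ∈ ⟦chased⟧} = {x3, x6, x8, x9, x10, x11, x12, x13, x14, x15}
⟦pilot⟧ = {x4, x5, x6, x8, x9, x11, x14, x15, x16}
… ∩ ⟦x15 chased⟧ = {x4, x5, x6, x8, x9, x11, x14, x15, x16} ∩ {x3, x6, x8, x9, x10, x11, x12, x13, x14, x15} = {x6, x8, x9, x11, x14, x15}
… ∩ ⟦tired⟧ = {x6, x8, x9, x11, x14, x15} ∩ {x2, x5, x7, x10, x12, x13, x16} = ∅
… ∩ ⟦local⟧ = ∅ ∩ {x4, x5, x6, x7, x8, x11, x12, x13, x15, x16} = ∅
⟦tired local pilot x15 chased⟧ = ∅; x11 ∉ this set.

no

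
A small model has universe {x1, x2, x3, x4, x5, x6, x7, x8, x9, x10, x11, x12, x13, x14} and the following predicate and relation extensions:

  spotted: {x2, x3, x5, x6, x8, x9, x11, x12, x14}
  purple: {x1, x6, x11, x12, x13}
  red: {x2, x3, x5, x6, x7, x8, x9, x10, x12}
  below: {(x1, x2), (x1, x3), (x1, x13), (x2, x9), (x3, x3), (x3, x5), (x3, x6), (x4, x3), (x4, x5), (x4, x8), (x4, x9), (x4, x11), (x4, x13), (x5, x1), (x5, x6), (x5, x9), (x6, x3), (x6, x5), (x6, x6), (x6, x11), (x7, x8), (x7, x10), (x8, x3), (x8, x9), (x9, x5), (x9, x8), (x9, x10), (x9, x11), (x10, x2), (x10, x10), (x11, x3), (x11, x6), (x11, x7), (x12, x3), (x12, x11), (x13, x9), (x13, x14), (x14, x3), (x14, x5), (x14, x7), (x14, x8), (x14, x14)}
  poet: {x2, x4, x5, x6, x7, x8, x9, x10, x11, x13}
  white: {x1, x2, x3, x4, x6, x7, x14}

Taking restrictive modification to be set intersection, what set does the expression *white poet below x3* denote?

⟦below x3⟧ = {x : ⟨x, x3⟩ ∈ ⟦below⟧} = {x1, x3, x4, x6, x8, x11, x12, x14}
⟦poet⟧ = {x2, x4, x5, x6, x7, x8, x9, x10, x11, x13}
… ∩ ⟦below x3⟧ = {x2, x4, x5, x6, x7, x8, x9, x10, x11, x13} ∩ {x1, x3, x4, x6, x8, x11, x12, x14} = {x4, x6, x8, x11}
… ∩ ⟦white⟧ = {x4, x6, x8, x11} ∩ {x1, x2, x3, x4, x6, x7, x14} = {x4, x6}
So ⟦white poet below x3⟧ = {x4, x6}.

{x4, x6}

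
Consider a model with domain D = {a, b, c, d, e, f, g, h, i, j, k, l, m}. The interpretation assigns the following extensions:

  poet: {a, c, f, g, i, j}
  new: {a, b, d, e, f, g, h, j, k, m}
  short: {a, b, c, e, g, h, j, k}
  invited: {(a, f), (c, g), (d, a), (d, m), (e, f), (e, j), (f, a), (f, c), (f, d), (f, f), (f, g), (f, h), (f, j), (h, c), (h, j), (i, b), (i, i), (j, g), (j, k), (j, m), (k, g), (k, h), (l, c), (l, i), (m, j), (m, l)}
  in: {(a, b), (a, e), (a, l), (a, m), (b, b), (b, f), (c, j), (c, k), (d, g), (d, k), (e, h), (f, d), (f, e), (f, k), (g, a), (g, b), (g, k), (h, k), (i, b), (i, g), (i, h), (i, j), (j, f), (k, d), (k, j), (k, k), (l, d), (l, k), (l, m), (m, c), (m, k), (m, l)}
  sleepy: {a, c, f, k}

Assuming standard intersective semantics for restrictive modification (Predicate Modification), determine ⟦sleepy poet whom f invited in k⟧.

⟦whom f invited⟧ = {x : ⟨f, x⟩ ∈ ⟦invited⟧} = {a, c, d, f, g, h, j}
⟦in k⟧ = {x : ⟨x, k⟩ ∈ ⟦in⟧} = {c, d, f, g, h, k, l, m}
⟦poet⟧ = {a, c, f, g, i, j}
… ∩ ⟦whom f invited⟧ = {a, c, f, g, i, j} ∩ {a, c, d, f, g, h, j} = {a, c, f, g, j}
… ∩ ⟦in k⟧ = {a, c, f, g, j} ∩ {c, d, f, g, h, k, l, m} = {c, f, g}
… ∩ ⟦sleepy⟧ = {c, f, g} ∩ {a, c, f, k} = {c, f}
So ⟦sleepy poet whom f invited in k⟧ = {c, f}.

{c, f}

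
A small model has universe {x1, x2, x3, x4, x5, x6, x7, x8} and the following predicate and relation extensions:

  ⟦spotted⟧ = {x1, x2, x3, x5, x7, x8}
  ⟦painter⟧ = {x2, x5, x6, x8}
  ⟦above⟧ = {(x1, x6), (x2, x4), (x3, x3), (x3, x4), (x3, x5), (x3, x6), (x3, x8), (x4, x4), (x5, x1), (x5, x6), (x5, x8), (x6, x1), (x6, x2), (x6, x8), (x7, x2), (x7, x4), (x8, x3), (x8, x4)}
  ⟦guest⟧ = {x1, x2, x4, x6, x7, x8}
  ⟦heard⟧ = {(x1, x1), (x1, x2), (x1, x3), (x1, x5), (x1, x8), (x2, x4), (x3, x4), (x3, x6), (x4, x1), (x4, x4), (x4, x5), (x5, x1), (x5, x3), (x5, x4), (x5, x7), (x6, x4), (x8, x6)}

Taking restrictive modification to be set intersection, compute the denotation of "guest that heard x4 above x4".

⟦that heard x4⟧ = {x : ⟨x, x4⟩ ∈ ⟦heard⟧} = {x2, x3, x4, x5, x6}
⟦above x4⟧ = {x : ⟨x, x4⟩ ∈ ⟦above⟧} = {x2, x3, x4, x7, x8}
⟦guest⟧ = {x1, x2, x4, x6, x7, x8}
… ∩ ⟦that heard x4⟧ = {x1, x2, x4, x6, x7, x8} ∩ {x2, x3, x4, x5, x6} = {x2, x4, x6}
… ∩ ⟦above x4⟧ = {x2, x4, x6} ∩ {x2, x3, x4, x7, x8} = {x2, x4}
So ⟦guest that heard x4 above x4⟧ = {x2, x4}.

{x2, x4}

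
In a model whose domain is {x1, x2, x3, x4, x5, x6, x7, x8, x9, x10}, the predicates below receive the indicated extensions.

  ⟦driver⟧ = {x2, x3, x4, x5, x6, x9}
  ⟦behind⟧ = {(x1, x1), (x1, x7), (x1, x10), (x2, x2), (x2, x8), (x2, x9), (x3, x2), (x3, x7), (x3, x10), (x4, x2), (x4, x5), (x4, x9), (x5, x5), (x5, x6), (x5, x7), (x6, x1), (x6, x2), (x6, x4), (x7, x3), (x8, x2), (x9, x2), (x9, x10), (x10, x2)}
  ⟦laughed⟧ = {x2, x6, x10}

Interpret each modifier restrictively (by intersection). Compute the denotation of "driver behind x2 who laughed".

{x2, x6}

⟦behind x2⟧ = {x : ⟨x, x2⟩ ∈ ⟦behind⟧} = {x2, x3, x4, x6, x8, x9, x10}
⟦who laughed⟧ = ⟦laughed⟧ = {x2, x6, x10}
⟦driver⟧ = {x2, x3, x4, x5, x6, x9}
… ∩ ⟦behind x2⟧ = {x2, x3, x4, x5, x6, x9} ∩ {x2, x3, x4, x6, x8, x9, x10} = {x2, x3, x4, x6, x9}
… ∩ ⟦who laughed⟧ = {x2, x3, x4, x6, x9} ∩ {x2, x6, x10} = {x2, x6}
So ⟦driver behind x2 who laughed⟧ = {x2, x6}.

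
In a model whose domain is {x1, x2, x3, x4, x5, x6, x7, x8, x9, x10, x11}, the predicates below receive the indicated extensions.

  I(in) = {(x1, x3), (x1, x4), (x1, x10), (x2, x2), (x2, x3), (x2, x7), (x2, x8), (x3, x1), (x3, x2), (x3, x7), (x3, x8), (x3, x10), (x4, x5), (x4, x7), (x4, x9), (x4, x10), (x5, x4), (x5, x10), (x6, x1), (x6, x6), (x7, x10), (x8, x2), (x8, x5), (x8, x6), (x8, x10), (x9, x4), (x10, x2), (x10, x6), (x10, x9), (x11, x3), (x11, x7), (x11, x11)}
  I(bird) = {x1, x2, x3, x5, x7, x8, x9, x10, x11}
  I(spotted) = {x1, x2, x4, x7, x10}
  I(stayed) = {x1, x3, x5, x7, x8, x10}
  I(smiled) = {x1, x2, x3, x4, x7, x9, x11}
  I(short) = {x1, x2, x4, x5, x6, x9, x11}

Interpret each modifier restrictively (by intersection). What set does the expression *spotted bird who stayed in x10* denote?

⟦who stayed⟧ = ⟦stayed⟧ = {x1, x3, x5, x7, x8, x10}
⟦in x10⟧ = {x : ⟨x, x10⟩ ∈ ⟦in⟧} = {x1, x3, x4, x5, x7, x8}
⟦bird⟧ = {x1, x2, x3, x5, x7, x8, x9, x10, x11}
… ∩ ⟦who stayed⟧ = {x1, x2, x3, x5, x7, x8, x9, x10, x11} ∩ {x1, x3, x5, x7, x8, x10} = {x1, x3, x5, x7, x8, x10}
… ∩ ⟦in x10⟧ = {x1, x3, x5, x7, x8, x10} ∩ {x1, x3, x4, x5, x7, x8} = {x1, x3, x5, x7, x8}
… ∩ ⟦spotted⟧ = {x1, x3, x5, x7, x8} ∩ {x1, x2, x4, x7, x10} = {x1, x7}
So ⟦spotted bird who stayed in x10⟧ = {x1, x7}.

{x1, x7}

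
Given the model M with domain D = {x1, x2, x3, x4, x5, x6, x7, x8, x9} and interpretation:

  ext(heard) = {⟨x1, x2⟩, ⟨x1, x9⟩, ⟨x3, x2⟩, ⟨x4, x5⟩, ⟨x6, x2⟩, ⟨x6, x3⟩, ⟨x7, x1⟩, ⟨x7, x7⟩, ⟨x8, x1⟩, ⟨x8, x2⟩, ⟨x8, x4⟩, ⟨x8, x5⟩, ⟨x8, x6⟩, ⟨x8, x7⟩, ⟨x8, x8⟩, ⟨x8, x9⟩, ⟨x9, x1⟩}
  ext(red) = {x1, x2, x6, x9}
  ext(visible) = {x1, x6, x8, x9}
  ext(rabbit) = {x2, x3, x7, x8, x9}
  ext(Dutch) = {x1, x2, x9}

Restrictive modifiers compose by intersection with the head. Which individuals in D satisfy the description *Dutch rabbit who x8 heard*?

{x2, x9}

⟦who x8 heard⟧ = {x : ⟨x8, x⟩ ∈ ⟦heard⟧} = {x1, x2, x4, x5, x6, x7, x8, x9}
⟦rabbit⟧ = {x2, x3, x7, x8, x9}
… ∩ ⟦who x8 heard⟧ = {x2, x3, x7, x8, x9} ∩ {x1, x2, x4, x5, x6, x7, x8, x9} = {x2, x7, x8, x9}
… ∩ ⟦Dutch⟧ = {x2, x7, x8, x9} ∩ {x1, x2, x9} = {x2, x9}
So ⟦Dutch rabbit who x8 heard⟧ = {x2, x9}.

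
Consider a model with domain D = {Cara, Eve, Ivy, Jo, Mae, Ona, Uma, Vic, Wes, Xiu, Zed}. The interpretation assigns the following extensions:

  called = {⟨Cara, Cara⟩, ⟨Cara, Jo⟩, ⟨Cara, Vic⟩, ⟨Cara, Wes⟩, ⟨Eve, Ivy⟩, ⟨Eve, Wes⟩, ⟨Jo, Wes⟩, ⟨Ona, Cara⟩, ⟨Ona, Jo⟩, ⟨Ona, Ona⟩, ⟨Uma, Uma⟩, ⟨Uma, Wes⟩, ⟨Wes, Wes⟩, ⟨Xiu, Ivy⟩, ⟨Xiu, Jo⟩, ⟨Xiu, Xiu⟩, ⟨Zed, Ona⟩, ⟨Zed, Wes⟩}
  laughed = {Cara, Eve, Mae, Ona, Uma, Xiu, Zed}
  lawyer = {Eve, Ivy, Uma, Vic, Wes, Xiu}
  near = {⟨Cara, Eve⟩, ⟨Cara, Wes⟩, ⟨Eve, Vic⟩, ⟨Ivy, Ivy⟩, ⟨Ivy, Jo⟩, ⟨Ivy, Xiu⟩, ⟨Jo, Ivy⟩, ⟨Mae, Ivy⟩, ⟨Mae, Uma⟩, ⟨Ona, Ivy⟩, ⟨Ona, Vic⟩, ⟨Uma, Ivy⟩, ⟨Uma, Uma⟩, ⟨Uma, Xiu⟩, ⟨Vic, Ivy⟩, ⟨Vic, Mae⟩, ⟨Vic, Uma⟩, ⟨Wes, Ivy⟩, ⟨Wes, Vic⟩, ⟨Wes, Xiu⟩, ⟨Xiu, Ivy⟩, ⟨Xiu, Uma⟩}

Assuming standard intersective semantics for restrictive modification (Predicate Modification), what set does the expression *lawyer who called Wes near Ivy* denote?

⟦who called Wes⟧ = {x : ⟨x, Wes⟩ ∈ ⟦called⟧} = {Cara, Eve, Jo, Uma, Wes, Zed}
⟦near Ivy⟧ = {x : ⟨x, Ivy⟩ ∈ ⟦near⟧} = {Ivy, Jo, Mae, Ona, Uma, Vic, Wes, Xiu}
⟦lawyer⟧ = {Eve, Ivy, Uma, Vic, Wes, Xiu}
… ∩ ⟦who called Wes⟧ = {Eve, Ivy, Uma, Vic, Wes, Xiu} ∩ {Cara, Eve, Jo, Uma, Wes, Zed} = {Eve, Uma, Wes}
… ∩ ⟦near Ivy⟧ = {Eve, Uma, Wes} ∩ {Ivy, Jo, Mae, Ona, Uma, Vic, Wes, Xiu} = {Uma, Wes}
So ⟦lawyer who called Wes near Ivy⟧ = {Uma, Wes}.

{Uma, Wes}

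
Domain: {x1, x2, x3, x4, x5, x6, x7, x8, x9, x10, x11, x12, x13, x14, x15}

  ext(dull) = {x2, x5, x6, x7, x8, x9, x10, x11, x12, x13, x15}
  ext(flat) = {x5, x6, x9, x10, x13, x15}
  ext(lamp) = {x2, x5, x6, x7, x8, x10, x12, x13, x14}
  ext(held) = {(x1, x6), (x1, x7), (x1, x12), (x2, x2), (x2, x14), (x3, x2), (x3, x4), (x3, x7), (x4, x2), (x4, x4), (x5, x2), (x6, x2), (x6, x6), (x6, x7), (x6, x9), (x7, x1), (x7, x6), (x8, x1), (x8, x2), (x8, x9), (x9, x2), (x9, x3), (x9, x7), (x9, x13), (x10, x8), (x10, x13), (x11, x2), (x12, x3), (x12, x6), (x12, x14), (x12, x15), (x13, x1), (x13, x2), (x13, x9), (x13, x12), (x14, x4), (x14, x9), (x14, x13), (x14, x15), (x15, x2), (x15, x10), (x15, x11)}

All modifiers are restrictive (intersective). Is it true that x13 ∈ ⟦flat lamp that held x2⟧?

yes

⟦that held x2⟧ = {x : ⟨x, x2⟩ ∈ ⟦held⟧} = {x2, x3, x4, x5, x6, x8, x9, x11, x13, x15}
⟦lamp⟧ = {x2, x5, x6, x7, x8, x10, x12, x13, x14}
… ∩ ⟦that held x2⟧ = {x2, x5, x6, x7, x8, x10, x12, x13, x14} ∩ {x2, x3, x4, x5, x6, x8, x9, x11, x13, x15} = {x2, x5, x6, x8, x13}
… ∩ ⟦flat⟧ = {x2, x5, x6, x8, x13} ∩ {x5, x6, x9, x10, x13, x15} = {x5, x6, x13}
⟦flat lamp that held x2⟧ = {x5, x6, x13}; x13 ∈ this set.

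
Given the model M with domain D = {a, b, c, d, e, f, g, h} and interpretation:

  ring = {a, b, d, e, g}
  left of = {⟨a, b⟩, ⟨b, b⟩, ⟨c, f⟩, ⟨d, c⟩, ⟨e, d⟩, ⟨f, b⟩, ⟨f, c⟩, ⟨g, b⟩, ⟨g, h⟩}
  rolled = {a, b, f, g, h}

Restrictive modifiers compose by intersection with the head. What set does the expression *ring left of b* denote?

⟦left of b⟧ = {x : ⟨x, b⟩ ∈ ⟦left of⟧} = {a, b, f, g}
⟦ring⟧ = {a, b, d, e, g}
… ∩ ⟦left of b⟧ = {a, b, d, e, g} ∩ {a, b, f, g} = {a, b, g}
So ⟦ring left of b⟧ = {a, b, g}.

{a, b, g}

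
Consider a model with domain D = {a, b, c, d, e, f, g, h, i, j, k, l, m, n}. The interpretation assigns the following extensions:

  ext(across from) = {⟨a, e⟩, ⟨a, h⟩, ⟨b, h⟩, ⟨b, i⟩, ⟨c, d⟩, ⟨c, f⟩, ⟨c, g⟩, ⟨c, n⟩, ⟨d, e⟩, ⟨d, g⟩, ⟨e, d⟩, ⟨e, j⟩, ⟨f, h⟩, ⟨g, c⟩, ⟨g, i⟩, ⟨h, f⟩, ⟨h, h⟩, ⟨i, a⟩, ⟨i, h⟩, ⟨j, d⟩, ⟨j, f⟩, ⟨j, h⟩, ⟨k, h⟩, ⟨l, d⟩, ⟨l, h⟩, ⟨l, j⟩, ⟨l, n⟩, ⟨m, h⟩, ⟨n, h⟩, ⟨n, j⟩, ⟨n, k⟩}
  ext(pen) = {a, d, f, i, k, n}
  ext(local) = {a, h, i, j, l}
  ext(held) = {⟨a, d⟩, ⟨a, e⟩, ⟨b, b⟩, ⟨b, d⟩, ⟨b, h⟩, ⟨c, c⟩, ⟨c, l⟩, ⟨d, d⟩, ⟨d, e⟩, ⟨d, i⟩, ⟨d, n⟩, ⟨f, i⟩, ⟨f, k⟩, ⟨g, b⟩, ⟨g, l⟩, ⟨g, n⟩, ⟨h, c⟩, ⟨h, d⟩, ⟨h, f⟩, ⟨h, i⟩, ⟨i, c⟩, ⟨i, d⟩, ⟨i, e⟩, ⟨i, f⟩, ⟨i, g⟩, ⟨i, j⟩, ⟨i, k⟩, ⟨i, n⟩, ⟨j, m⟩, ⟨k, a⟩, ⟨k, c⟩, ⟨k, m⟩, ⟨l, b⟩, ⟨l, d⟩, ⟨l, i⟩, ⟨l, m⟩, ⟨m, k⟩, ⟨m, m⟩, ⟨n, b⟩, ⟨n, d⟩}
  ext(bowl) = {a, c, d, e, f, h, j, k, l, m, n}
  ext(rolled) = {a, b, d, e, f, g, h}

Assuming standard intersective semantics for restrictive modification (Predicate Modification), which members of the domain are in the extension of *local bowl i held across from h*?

⟦i held⟧ = {x : ⟨i, x⟩ ∈ ⟦held⟧} = {c, d, e, f, g, j, k, n}
⟦across from h⟧ = {x : ⟨x, h⟩ ∈ ⟦across from⟧} = {a, b, f, h, i, j, k, l, m, n}
⟦bowl⟧ = {a, c, d, e, f, h, j, k, l, m, n}
… ∩ ⟦i held⟧ = {a, c, d, e, f, h, j, k, l, m, n} ∩ {c, d, e, f, g, j, k, n} = {c, d, e, f, j, k, n}
… ∩ ⟦across from h⟧ = {c, d, e, f, j, k, n} ∩ {a, b, f, h, i, j, k, l, m, n} = {f, j, k, n}
… ∩ ⟦local⟧ = {f, j, k, n} ∩ {a, h, i, j, l} = {j}
So ⟦local bowl i held across from h⟧ = {j}.

{j}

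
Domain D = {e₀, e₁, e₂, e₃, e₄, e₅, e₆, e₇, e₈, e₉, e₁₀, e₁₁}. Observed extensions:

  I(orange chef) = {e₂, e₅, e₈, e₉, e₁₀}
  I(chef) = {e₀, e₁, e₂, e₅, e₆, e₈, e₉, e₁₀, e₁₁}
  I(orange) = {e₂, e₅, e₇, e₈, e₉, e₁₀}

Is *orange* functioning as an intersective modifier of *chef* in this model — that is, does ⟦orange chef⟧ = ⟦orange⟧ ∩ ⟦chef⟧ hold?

⟦orange⟧ ∩ ⟦chef⟧ = {e₂, e₅, e₇, e₈, e₉, e₁₀} ∩ {e₀, e₁, e₂, e₅, e₆, e₈, e₉, e₁₀, e₁₁} = {e₂, e₅, e₈, e₉, e₁₀}
Observed ⟦orange chef⟧ = {e₂, e₅, e₈, e₉, e₁₀}.
These coincide, so the modifier is intersective here.

yes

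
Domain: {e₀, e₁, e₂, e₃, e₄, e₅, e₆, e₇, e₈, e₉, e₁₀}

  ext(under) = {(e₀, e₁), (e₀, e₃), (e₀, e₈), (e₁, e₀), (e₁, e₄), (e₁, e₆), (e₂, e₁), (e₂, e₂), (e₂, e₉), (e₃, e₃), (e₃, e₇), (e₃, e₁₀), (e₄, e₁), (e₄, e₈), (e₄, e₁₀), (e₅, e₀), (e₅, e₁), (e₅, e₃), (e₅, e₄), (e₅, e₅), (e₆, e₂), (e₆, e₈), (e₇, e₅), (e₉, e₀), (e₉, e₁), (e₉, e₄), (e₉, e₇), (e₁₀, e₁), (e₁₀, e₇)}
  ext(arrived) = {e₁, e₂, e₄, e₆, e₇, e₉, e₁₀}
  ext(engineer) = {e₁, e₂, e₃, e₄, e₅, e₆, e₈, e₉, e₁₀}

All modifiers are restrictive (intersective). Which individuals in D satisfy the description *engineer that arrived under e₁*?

⟦that arrived⟧ = ⟦arrived⟧ = {e₁, e₂, e₄, e₆, e₇, e₉, e₁₀}
⟦under e₁⟧ = {x : ⟨x, e₁⟩ ∈ ⟦under⟧} = {e₀, e₂, e₄, e₅, e₉, e₁₀}
⟦engineer⟧ = {e₁, e₂, e₃, e₄, e₅, e₆, e₈, e₉, e₁₀}
… ∩ ⟦that arrived⟧ = {e₁, e₂, e₃, e₄, e₅, e₆, e₈, e₉, e₁₀} ∩ {e₁, e₂, e₄, e₆, e₇, e₉, e₁₀} = {e₁, e₂, e₄, e₆, e₉, e₁₀}
… ∩ ⟦under e₁⟧ = {e₁, e₂, e₄, e₆, e₉, e₁₀} ∩ {e₀, e₂, e₄, e₅, e₉, e₁₀} = {e₂, e₄, e₉, e₁₀}
So ⟦engineer that arrived under e₁⟧ = {e₂, e₄, e₉, e₁₀}.

{e₂, e₄, e₉, e₁₀}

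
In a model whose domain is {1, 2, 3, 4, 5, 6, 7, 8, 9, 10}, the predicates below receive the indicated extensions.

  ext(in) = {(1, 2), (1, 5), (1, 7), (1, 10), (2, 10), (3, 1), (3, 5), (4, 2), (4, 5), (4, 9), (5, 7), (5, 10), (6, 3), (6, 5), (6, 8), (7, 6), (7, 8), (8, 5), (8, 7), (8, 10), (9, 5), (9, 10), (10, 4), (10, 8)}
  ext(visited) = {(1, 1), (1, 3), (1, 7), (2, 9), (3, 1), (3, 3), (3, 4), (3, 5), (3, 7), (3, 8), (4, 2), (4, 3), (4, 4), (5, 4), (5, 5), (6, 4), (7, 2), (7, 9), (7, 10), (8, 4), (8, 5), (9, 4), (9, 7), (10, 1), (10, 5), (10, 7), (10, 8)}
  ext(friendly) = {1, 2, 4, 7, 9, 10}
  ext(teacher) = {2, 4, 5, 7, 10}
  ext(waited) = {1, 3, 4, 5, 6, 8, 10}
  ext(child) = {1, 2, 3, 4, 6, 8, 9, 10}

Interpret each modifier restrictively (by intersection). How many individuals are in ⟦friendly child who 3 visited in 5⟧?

2

⟦who 3 visited⟧ = {x : ⟨3, x⟩ ∈ ⟦visited⟧} = {1, 3, 4, 5, 7, 8}
⟦in 5⟧ = {x : ⟨x, 5⟩ ∈ ⟦in⟧} = {1, 3, 4, 6, 8, 9}
⟦child⟧ = {1, 2, 3, 4, 6, 8, 9, 10}
… ∩ ⟦who 3 visited⟧ = {1, 2, 3, 4, 6, 8, 9, 10} ∩ {1, 3, 4, 5, 7, 8} = {1, 3, 4, 8}
… ∩ ⟦in 5⟧ = {1, 3, 4, 8} ∩ {1, 3, 4, 6, 8, 9} = {1, 3, 4, 8}
… ∩ ⟦friendly⟧ = {1, 3, 4, 8} ∩ {1, 2, 4, 7, 9, 10} = {1, 4}
⟦friendly child who 3 visited in 5⟧ = {1, 4}, so the cardinality is 2.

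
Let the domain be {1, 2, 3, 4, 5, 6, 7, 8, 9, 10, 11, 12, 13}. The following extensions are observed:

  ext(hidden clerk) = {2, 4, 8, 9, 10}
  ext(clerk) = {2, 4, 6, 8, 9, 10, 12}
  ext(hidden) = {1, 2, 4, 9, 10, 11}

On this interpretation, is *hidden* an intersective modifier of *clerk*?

no

⟦hidden⟧ ∩ ⟦clerk⟧ = {1, 2, 4, 9, 10, 11} ∩ {2, 4, 6, 8, 9, 10, 12} = {2, 4, 9, 10}
Observed ⟦hidden clerk⟧ = {2, 4, 8, 9, 10}.
These differ, so the modifier is not intersective in this model.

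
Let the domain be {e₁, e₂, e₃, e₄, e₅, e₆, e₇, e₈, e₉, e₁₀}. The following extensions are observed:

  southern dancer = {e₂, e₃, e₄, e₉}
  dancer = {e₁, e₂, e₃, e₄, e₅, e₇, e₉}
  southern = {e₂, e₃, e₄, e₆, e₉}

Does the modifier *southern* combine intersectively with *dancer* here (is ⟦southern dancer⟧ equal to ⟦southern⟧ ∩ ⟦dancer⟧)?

yes

⟦southern⟧ ∩ ⟦dancer⟧ = {e₂, e₃, e₄, e₆, e₉} ∩ {e₁, e₂, e₃, e₄, e₅, e₇, e₉} = {e₂, e₃, e₄, e₉}
Observed ⟦southern dancer⟧ = {e₂, e₃, e₄, e₉}.
These coincide, so the modifier is intersective here.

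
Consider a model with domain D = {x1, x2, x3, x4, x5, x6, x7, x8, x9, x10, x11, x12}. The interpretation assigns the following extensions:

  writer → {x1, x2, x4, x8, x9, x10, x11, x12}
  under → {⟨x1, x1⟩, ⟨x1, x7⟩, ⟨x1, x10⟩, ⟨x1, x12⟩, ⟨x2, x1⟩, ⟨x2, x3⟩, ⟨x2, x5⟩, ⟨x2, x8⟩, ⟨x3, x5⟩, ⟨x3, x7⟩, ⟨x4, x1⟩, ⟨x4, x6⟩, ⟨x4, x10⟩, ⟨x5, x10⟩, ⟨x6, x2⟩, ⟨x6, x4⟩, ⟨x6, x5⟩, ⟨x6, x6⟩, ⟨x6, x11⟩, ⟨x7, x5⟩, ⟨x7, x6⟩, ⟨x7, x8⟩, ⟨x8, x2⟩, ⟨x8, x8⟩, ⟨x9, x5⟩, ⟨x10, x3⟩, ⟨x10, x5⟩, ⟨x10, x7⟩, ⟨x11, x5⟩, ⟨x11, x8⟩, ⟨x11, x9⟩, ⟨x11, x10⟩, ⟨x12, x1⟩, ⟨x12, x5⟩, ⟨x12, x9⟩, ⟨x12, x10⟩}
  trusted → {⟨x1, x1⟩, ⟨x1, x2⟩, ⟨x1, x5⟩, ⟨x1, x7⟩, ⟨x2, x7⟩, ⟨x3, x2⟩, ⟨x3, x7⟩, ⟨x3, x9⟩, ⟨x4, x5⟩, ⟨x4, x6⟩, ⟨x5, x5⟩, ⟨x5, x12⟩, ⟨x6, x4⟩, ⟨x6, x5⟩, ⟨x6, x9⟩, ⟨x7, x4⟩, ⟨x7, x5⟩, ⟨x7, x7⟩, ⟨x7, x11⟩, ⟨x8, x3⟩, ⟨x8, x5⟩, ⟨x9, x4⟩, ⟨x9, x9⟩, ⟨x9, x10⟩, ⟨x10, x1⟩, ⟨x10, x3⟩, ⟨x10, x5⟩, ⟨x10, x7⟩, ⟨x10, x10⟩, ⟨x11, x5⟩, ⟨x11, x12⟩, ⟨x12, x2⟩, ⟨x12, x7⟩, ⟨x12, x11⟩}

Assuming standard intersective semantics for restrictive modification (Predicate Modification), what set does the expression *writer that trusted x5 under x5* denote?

⟦that trusted x5⟧ = {x : ⟨x, x5⟩ ∈ ⟦trusted⟧} = {x1, x4, x5, x6, x7, x8, x10, x11}
⟦under x5⟧ = {x : ⟨x, x5⟩ ∈ ⟦under⟧} = {x2, x3, x6, x7, x9, x10, x11, x12}
⟦writer⟧ = {x1, x2, x4, x8, x9, x10, x11, x12}
… ∩ ⟦that trusted x5⟧ = {x1, x2, x4, x8, x9, x10, x11, x12} ∩ {x1, x4, x5, x6, x7, x8, x10, x11} = {x1, x4, x8, x10, x11}
… ∩ ⟦under x5⟧ = {x1, x4, x8, x10, x11} ∩ {x2, x3, x6, x7, x9, x10, x11, x12} = {x10, x11}
So ⟦writer that trusted x5 under x5⟧ = {x10, x11}.

{x10, x11}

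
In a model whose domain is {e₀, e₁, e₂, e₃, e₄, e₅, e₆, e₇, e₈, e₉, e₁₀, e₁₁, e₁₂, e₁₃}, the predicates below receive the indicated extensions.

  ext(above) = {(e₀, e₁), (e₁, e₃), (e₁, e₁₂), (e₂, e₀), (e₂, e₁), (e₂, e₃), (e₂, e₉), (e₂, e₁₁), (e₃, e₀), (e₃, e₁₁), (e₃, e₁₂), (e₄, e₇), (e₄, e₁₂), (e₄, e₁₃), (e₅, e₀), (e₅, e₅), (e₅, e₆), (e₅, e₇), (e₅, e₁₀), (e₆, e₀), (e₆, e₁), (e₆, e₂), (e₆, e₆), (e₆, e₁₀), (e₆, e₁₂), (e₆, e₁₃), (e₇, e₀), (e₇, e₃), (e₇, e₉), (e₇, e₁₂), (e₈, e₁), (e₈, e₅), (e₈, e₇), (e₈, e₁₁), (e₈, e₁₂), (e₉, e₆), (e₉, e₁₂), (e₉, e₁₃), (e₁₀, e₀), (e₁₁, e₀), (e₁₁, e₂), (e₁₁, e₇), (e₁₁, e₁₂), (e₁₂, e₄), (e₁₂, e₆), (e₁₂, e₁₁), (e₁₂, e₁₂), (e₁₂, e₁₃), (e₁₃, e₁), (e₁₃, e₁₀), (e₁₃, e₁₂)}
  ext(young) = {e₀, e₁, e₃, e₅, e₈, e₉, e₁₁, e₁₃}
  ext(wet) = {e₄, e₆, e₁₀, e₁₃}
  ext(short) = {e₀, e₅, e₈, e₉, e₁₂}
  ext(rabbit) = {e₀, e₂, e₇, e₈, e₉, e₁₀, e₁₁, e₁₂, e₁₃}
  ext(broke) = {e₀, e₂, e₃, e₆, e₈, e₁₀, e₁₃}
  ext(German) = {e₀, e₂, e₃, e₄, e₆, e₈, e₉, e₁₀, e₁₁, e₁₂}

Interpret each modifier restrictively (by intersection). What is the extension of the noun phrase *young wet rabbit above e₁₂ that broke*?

{e₁₃}

⟦above e₁₂⟧ = {x : ⟨x, e₁₂⟩ ∈ ⟦above⟧} = {e₁, e₃, e₄, e₆, e₇, e₈, e₉, e₁₁, e₁₂, e₁₃}
⟦that broke⟧ = ⟦broke⟧ = {e₀, e₂, e₃, e₆, e₈, e₁₀, e₁₃}
⟦rabbit⟧ = {e₀, e₂, e₇, e₈, e₉, e₁₀, e₁₁, e₁₂, e₁₃}
… ∩ ⟦above e₁₂⟧ = {e₀, e₂, e₇, e₈, e₉, e₁₀, e₁₁, e₁₂, e₁₃} ∩ {e₁, e₃, e₄, e₆, e₇, e₈, e₉, e₁₁, e₁₂, e₁₃} = {e₇, e₈, e₉, e₁₁, e₁₂, e₁₃}
… ∩ ⟦that broke⟧ = {e₇, e₈, e₉, e₁₁, e₁₂, e₁₃} ∩ {e₀, e₂, e₃, e₆, e₈, e₁₀, e₁₃} = {e₈, e₁₃}
… ∩ ⟦young⟧ = {e₈, e₁₃} ∩ {e₀, e₁, e₃, e₅, e₈, e₉, e₁₁, e₁₃} = {e₈, e₁₃}
… ∩ ⟦wet⟧ = {e₈, e₁₃} ∩ {e₄, e₆, e₁₀, e₁₃} = {e₁₃}
So ⟦young wet rabbit above e₁₂ that broke⟧ = {e₁₃}.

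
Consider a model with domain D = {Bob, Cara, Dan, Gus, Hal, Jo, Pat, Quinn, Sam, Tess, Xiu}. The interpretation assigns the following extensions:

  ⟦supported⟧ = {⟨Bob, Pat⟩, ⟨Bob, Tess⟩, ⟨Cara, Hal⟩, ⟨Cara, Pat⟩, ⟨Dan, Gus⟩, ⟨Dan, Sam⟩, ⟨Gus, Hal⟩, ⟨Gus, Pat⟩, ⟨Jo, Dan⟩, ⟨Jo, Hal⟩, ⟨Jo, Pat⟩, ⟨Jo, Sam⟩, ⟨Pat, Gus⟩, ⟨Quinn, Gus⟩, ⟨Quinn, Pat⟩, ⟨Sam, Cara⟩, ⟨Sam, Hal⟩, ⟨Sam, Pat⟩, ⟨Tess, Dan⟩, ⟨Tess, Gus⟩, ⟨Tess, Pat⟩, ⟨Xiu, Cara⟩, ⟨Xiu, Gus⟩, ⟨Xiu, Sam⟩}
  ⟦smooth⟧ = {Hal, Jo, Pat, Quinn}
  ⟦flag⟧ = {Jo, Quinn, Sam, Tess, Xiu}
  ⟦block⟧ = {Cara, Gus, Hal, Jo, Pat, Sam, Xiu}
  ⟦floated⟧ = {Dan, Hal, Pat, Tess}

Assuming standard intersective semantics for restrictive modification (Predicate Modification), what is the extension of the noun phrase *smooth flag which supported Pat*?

⟦which supported Pat⟧ = {x : ⟨x, Pat⟩ ∈ ⟦supported⟧} = {Bob, Cara, Gus, Jo, Quinn, Sam, Tess}
⟦flag⟧ = {Jo, Quinn, Sam, Tess, Xiu}
… ∩ ⟦which supported Pat⟧ = {Jo, Quinn, Sam, Tess, Xiu} ∩ {Bob, Cara, Gus, Jo, Quinn, Sam, Tess} = {Jo, Quinn, Sam, Tess}
… ∩ ⟦smooth⟧ = {Jo, Quinn, Sam, Tess} ∩ {Hal, Jo, Pat, Quinn} = {Jo, Quinn}
So ⟦smooth flag which supported Pat⟧ = {Jo, Quinn}.

{Jo, Quinn}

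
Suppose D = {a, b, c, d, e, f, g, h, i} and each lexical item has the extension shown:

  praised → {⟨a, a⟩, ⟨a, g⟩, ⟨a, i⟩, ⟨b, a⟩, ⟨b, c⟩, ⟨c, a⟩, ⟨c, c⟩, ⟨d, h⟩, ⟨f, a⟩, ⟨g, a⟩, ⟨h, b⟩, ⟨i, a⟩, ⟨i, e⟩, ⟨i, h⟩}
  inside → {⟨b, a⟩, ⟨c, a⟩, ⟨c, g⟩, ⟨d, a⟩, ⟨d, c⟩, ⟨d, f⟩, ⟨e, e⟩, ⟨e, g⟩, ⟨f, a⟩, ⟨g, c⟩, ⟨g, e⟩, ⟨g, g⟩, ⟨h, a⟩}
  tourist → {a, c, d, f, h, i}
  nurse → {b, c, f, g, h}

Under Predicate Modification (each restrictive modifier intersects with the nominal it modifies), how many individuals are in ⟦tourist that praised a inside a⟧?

⟦that praised a⟧ = {x : ⟨x, a⟩ ∈ ⟦praised⟧} = {a, b, c, f, g, i}
⟦inside a⟧ = {x : ⟨x, a⟩ ∈ ⟦inside⟧} = {b, c, d, f, h}
⟦tourist⟧ = {a, c, d, f, h, i}
… ∩ ⟦that praised a⟧ = {a, c, d, f, h, i} ∩ {a, b, c, f, g, i} = {a, c, f, i}
… ∩ ⟦inside a⟧ = {a, c, f, i} ∩ {b, c, d, f, h} = {c, f}
⟦tourist that praised a inside a⟧ = {c, f}, so the cardinality is 2.

2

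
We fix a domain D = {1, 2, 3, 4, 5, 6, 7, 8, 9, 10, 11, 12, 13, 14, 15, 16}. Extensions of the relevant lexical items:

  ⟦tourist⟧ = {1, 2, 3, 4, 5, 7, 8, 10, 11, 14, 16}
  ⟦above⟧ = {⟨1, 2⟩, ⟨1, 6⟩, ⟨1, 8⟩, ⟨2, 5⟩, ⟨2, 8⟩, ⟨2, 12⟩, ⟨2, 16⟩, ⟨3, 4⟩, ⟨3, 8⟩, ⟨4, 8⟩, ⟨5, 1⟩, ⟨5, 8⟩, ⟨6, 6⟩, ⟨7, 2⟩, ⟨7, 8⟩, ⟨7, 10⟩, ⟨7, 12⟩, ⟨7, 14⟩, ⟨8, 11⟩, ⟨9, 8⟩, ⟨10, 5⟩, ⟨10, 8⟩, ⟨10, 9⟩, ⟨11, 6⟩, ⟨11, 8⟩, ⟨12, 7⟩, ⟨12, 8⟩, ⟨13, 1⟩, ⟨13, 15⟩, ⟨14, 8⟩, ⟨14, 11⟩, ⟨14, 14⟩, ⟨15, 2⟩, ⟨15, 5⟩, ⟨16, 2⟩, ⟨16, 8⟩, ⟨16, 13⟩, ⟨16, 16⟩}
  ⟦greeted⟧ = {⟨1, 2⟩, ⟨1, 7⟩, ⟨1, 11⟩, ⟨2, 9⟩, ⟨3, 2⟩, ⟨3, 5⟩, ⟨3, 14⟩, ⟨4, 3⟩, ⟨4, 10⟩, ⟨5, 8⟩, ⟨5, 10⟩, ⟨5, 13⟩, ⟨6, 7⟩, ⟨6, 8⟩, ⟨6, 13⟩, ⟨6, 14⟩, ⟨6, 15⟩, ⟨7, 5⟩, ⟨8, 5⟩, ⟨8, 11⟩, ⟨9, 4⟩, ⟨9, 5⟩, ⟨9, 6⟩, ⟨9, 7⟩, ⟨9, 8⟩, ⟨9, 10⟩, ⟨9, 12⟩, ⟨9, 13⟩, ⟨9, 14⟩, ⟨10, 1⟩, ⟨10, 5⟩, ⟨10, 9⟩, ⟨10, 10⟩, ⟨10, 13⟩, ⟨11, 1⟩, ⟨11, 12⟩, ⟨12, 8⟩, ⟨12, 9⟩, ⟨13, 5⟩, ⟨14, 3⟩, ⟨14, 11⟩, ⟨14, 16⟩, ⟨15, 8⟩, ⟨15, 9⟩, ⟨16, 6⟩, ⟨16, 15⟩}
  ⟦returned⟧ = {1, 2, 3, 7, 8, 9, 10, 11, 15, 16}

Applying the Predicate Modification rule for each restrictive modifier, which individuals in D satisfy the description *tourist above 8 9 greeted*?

⟦above 8⟧ = {x : ⟨x, 8⟩ ∈ ⟦above⟧} = {1, 2, 3, 4, 5, 7, 9, 10, 11, 12, 14, 16}
⟦9 greeted⟧ = {x : ⟨9, x⟩ ∈ ⟦greeted⟧} = {4, 5, 6, 7, 8, 10, 12, 13, 14}
⟦tourist⟧ = {1, 2, 3, 4, 5, 7, 8, 10, 11, 14, 16}
… ∩ ⟦above 8⟧ = {1, 2, 3, 4, 5, 7, 8, 10, 11, 14, 16} ∩ {1, 2, 3, 4, 5, 7, 9, 10, 11, 12, 14, 16} = {1, 2, 3, 4, 5, 7, 10, 11, 14, 16}
… ∩ ⟦9 greeted⟧ = {1, 2, 3, 4, 5, 7, 10, 11, 14, 16} ∩ {4, 5, 6, 7, 8, 10, 12, 13, 14} = {4, 5, 7, 10, 14}
So ⟦tourist above 8 9 greeted⟧ = {4, 5, 7, 10, 14}.

{4, 5, 7, 10, 14}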